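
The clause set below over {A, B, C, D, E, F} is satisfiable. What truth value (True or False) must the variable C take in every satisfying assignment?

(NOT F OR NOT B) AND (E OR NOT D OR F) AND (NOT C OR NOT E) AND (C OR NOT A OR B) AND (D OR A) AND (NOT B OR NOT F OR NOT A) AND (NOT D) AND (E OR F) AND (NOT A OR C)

Suppose C = false.
(NOT D) alone gives D = false.
(A) alone gives A = true.
Now (NOT A) is unsatisfied and unit — conflict.
So every satisfying assignment has C = True.

True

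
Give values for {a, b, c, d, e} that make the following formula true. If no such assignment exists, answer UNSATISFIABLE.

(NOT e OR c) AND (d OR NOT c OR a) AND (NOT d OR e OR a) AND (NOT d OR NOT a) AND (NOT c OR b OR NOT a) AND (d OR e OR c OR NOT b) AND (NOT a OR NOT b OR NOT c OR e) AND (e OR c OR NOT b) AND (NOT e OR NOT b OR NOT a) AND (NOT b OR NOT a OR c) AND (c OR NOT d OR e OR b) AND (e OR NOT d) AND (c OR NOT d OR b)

Branch on e: set e = false.
(NOT d) alone gives d = false.
Branch on c: set c = false.
(NOT b) alone gives b = false.
All clauses hold; a can take either value.

a ↦ true,  b ↦ false,  c ↦ false,  d ↦ false,  e ↦ false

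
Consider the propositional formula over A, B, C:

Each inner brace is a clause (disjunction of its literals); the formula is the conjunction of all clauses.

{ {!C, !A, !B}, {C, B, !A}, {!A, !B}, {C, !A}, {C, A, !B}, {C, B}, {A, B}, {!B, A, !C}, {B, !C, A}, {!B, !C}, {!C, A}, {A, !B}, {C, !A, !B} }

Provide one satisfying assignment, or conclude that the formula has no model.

A=true; B=false; C=true

Try A = true.
(!B) alone gives B = false.
(C) alone gives C = true.
Every clause now holds.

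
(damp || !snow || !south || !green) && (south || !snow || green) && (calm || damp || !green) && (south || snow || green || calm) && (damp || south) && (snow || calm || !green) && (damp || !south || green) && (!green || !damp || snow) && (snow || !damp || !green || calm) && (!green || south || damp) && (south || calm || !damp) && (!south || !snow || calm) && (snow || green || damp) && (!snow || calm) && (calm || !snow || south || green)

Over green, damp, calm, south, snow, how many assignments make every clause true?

7

There are 2^5 = 32 truth assignments over (green, damp, calm, south, snow).
Split on calm. With calm = true, the clauses containing calm are satisfied and !calm drops from the rest; 6 of the 2^4 = 16 assignments to the other variables satisfy what remains.
With calm = false, by the same count on the reduced clause set, 1 assignment works.
(One model: green=F, damp=T, calm=F, south=T, snow=F.)
Total: 6 + 1 = 7.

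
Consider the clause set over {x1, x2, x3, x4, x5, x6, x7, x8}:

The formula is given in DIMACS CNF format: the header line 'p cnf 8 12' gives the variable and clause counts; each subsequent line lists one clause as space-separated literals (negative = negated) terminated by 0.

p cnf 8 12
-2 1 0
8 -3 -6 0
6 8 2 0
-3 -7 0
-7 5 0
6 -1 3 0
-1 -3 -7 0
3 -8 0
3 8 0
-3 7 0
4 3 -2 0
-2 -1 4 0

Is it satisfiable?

Suppose x2 = False.
Suppose x6 = True.
Suppose x8 = True.
(x3) alone gives x3 = True.
(¬x7) alone gives x7 = False.
But (x7) is also a unit clause — contradiction.
Backtrack on x8: now try x8 = False.
(¬x3) alone gives x3 = False.
But (x3) is also a unit clause — contradiction.
Either choice for x8 ends in contradiction.
Backtrack on x6: now try x6 = False.
(x8) alone gives x8 = True.
(x3) alone gives x3 = True.
(¬x7) alone gives x7 = False.
But (x7) is also a unit clause — contradiction.
Either choice for x6 ends in contradiction.
Backtrack on x2: now try x2 = True.
(x1) alone gives x1 = True.
(x4) alone gives x4 = True.
Suppose x3 = False.
(x6) alone gives x6 = True.
(¬x8) alone gives x8 = False.
But (x8) is also a unit clause — contradiction.
Backtrack on x3: now try x3 = True.
(¬x7) alone gives x7 = False.
But (x7) is also a unit clause — contradiction.
Either choice for x3 ends in contradiction.
Either choice for x2 ends in contradiction.
No assignment satisfies every clause.

Unsatisfiable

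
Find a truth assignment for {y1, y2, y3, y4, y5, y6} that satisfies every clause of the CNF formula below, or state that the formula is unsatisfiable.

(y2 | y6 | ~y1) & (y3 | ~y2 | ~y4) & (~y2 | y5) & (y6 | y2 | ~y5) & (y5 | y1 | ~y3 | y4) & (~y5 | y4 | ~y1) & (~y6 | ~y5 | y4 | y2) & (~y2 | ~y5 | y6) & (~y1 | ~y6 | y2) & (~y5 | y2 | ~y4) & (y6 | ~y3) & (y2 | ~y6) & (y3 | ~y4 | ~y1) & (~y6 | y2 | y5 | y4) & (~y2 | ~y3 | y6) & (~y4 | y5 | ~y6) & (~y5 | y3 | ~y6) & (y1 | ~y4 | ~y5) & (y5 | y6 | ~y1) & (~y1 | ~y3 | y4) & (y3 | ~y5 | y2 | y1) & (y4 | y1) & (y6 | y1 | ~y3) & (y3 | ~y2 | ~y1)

Branch on y2: set y2 = 1.
Unit clause (y5) forces y5 = 1.
Unit clause (y6) forces y6 = 1.
Unit clause (y3) forces y3 = 1.
Branch on y4: set y4 = 1.
Unit clause (y1) forces y1 = 1.
All clauses are satisfied.

y1=1, y2=1, y3=1, y4=1, y5=1, y6=1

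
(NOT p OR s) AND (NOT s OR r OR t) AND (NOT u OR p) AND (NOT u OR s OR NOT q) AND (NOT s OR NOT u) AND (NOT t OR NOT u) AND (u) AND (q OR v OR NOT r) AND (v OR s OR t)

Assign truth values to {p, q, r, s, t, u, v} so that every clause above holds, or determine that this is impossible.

UNSATISFIABLE

(u) alone gives u = true.
(p) alone gives p = true.
(s) alone gives s = true.
That conflicts with the unit clause (NOT s).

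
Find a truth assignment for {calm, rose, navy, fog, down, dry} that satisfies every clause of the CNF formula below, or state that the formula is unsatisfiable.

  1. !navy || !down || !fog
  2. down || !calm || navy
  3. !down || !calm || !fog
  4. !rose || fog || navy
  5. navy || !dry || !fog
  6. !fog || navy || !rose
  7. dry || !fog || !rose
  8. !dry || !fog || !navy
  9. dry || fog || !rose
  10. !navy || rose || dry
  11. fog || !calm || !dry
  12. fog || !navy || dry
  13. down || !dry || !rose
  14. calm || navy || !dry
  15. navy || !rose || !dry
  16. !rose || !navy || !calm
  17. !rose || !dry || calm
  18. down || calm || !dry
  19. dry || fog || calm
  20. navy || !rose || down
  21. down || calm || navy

calm: true, rose: false, navy: false, fog: false, down: true, dry: false

Case navy = false:
Case down = true:
Case calm = true:
The clause (!fog) is unit, so fog = false.
The clause (!rose) is unit, so rose = false.
The clause (!dry) is unit, so dry = false.
This assignment satisfies each clause.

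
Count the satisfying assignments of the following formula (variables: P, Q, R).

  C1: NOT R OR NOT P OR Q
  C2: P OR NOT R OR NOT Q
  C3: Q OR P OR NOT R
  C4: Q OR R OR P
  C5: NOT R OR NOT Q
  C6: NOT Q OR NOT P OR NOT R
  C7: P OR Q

There are 2^3 = 8 truth assignments over (P, Q, R).
Check each against the 7 clauses (columns in the order P, Q, R):
  F F F  ✗ fails (Q OR R OR P)
  F F T  ✗ fails (Q OR P OR NOT R)
  F T F  ✓ satisfies all
  F T T  ✗ fails (P OR NOT R OR NOT Q)
  T F F  ✓ satisfies all
  T F T  ✗ fails (NOT R OR NOT P OR Q)
  T T F  ✓ satisfies all
  T T T  ✗ fails (NOT R OR NOT Q)
3 of the 8 rows are models.

3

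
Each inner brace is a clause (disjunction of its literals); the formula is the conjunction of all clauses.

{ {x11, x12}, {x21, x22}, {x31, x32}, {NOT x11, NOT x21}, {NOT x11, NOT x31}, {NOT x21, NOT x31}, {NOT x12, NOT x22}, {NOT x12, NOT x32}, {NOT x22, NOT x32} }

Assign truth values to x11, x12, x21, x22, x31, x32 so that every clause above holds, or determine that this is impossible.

Try x11 = true.
(NOT x21) alone gives x21 = false.
(x22) alone gives x22 = true.
(NOT x31) alone gives x31 = false.
(x32) alone gives x32 = true.
Now (NOT x32) is unsatisfied and unit — conflict.
So x11 must be the other value — set x11 = false.
(x12) alone gives x12 = true.
(NOT x22) alone gives x22 = false.
(x21) alone gives x21 = true.
(NOT x31) alone gives x31 = false.
(x32) alone gives x32 = true.
Now (NOT x32) is unsatisfied and unit — conflict.
Neither x11 = true nor x11 = false works.

UNSATISFIABLE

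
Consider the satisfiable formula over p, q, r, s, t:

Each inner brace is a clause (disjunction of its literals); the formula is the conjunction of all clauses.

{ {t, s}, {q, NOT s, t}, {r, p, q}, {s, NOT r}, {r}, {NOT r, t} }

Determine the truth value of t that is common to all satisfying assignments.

Suppose t = false.
Unit clause (s) forces s = true.
Unit clause (q) forces q = true.
Unit clause (r) forces r = true.
Now (NOT r) is unsatisfied and unit — conflict.
So every satisfying assignment has t = True.

True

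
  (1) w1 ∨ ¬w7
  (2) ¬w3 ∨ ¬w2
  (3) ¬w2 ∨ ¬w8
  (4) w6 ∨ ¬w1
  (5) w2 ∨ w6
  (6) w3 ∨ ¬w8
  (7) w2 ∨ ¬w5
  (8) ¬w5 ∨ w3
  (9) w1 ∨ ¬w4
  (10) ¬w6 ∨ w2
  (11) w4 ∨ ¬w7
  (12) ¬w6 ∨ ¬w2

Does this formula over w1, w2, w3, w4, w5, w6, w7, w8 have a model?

Yes, satisfiable

Suppose w1 = False.
(¬w7) alone gives w7 = False.
(¬w4) alone gives w4 = False.
Suppose w3 = False.
(¬w8) alone gives w8 = False.
(¬w5) alone gives w5 = False.
Suppose w2 = True.
(¬w6) alone gives w6 = False.
Every clause now holds.
A satisfying assignment: w1 ↦ False, w2 ↦ True, w3 ↦ False, w4 ↦ False, w5 ↦ False, w6 ↦ False, w7 ↦ False, w8 ↦ False.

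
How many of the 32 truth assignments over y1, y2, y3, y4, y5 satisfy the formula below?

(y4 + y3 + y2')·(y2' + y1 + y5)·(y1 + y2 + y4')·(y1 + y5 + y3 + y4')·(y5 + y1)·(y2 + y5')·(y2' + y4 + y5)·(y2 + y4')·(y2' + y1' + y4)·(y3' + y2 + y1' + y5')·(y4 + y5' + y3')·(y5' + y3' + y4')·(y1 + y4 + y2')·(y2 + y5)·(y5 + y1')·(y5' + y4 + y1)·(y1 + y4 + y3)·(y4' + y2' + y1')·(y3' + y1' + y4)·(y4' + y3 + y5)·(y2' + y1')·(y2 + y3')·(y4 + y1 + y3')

1

There are 2^5 = 32 truth assignments over (y1, y2, y3, y4, y5).
Split on y4. With y4 = 1, the clauses containing y4 are satisfied and y4' drops from the rest; 1 of the 2^4 = 16 assignments to the other variables satisfy what remains.
With y4 = 0, by the same count on the reduced clause set, 0 assignments work.
(One model: y1=F, y2=T, y3=F, y4=T, y5=T.)
Total: 1 + 0 = 1.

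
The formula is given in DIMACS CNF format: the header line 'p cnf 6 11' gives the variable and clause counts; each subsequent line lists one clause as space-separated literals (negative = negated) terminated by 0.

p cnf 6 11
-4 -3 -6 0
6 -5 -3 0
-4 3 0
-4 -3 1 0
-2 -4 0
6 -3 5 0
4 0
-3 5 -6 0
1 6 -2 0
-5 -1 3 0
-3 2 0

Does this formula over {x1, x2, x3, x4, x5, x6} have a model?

No, unsatisfiable

From the singleton clause (x4), x4 = True.
From the singleton clause (x3), x3 = True.
From the singleton clause (¬x6), x6 = False.
From the singleton clause (¬x5), x5 = False.
But (x5) is also a unit clause — contradiction.
No assignment satisfies every clause.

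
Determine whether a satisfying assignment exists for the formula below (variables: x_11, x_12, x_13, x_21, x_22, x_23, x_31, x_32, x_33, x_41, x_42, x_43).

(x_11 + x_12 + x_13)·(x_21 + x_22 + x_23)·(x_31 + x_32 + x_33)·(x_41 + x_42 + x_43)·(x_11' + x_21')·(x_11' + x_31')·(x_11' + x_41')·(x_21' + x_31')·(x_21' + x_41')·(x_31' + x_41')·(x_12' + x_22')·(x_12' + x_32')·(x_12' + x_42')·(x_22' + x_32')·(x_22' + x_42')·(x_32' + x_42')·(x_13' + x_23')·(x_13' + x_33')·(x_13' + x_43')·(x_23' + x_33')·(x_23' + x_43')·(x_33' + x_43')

No, unsatisfiable

Branch on x_11: set x_11 = 0.
Branch on x_12: set x_12 = 1.
The clause (x_22') is unit, so x_22 = 0.
The clause (x_32') is unit, so x_32 = 0.
The clause (x_42') is unit, so x_42 = 0.
Branch on x_21: set x_21 = 1.
The clause (x_31') is unit, so x_31 = 0.
The clause (x_33) is unit, so x_33 = 1.
The clause (x_41') is unit, so x_41 = 0.
The clause (x_43) is unit, so x_43 = 1.
But (x_43') is also a unit clause — contradiction.
Undo x_21 and try x_21 = 0.
The clause (x_23) is unit, so x_23 = 1.
The clause (x_13') is unit, so x_13 = 0.
The clause (x_33') is unit, so x_33 = 0.
The clause (x_31) is unit, so x_31 = 1.
The clause (x_41') is unit, so x_41 = 0.
The clause (x_43) is unit, so x_43 = 1.
But (x_43') is also a unit clause — contradiction.
Neither x_21 = 1 nor x_21 = 0 works.
Undo x_12 and try x_12 = 0.
The clause (x_13) is unit, so x_13 = 1.
The clause (x_23') is unit, so x_23 = 0.
The clause (x_33') is unit, so x_33 = 0.
The clause (x_43') is unit, so x_43 = 0.
Branch on x_21: set x_21 = 1.
The clause (x_31') is unit, so x_31 = 0.
The clause (x_32) is unit, so x_32 = 1.
The clause (x_41') is unit, so x_41 = 0.
The clause (x_42) is unit, so x_42 = 1.
But (x_42') is also a unit clause — contradiction.
Undo x_21 and try x_21 = 0.
The clause (x_22) is unit, so x_22 = 1.
The clause (x_32') is unit, so x_32 = 0.
The clause (x_31) is unit, so x_31 = 1.
The clause (x_41') is unit, so x_41 = 0.
The clause (x_42) is unit, so x_42 = 1.
But (x_42') is also a unit clause — contradiction.
Neither x_21 = 1 nor x_21 = 0 works.
Neither x_12 = 1 nor x_12 = 0 works.
Undo x_11 and try x_11 = 1.
The clause (x_21') is unit, so x_21 = 0.
The clause (x_31') is unit, so x_31 = 0.
The clause (x_41') is unit, so x_41 = 0.
Branch on x_22: set x_22 = 1.
The clause (x_12') is unit, so x_12 = 0.
The clause (x_32') is unit, so x_32 = 0.
The clause (x_33) is unit, so x_33 = 1.
The clause (x_42') is unit, so x_42 = 0.
The clause (x_43) is unit, so x_43 = 1.
But (x_43') is also a unit clause — contradiction.
Undo x_22 and try x_22 = 0.
The clause (x_23) is unit, so x_23 = 1.
The clause (x_13') is unit, so x_13 = 0.
The clause (x_33') is unit, so x_33 = 0.
The clause (x_32) is unit, so x_32 = 1.
The clause (x_12') is unit, so x_12 = 0.
The clause (x_42') is unit, so x_42 = 0.
The clause (x_43) is unit, so x_43 = 1.
But (x_43') is also a unit clause — contradiction.
Neither x_22 = 1 nor x_22 = 0 works.
Neither x_11 = 1 nor x_11 = 0 works.
No assignment satisfies every clause.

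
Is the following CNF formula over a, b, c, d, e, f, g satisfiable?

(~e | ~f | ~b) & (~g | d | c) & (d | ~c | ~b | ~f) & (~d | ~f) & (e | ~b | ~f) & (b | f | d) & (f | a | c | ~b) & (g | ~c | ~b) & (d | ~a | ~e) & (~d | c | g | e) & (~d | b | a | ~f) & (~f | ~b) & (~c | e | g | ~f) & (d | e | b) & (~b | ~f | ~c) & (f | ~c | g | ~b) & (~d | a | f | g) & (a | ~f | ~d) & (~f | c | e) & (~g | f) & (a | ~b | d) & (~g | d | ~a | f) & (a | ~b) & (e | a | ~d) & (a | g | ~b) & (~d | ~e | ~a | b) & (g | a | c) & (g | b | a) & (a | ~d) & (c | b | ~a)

Yes

Try d = 1.
From the singleton clause (~f), f = 0.
From the singleton clause (~g), g = 0.
From the singleton clause (a), a = 1.
Try c = 0.
From the singleton clause (e), e = 1.
From the singleton clause (b), b = 1.
All clauses are satisfied.
A satisfying assignment: a ↦ 1, b ↦ 1, c ↦ 0, d ↦ 1, e ↦ 1, f ↦ 0, g ↦ 0.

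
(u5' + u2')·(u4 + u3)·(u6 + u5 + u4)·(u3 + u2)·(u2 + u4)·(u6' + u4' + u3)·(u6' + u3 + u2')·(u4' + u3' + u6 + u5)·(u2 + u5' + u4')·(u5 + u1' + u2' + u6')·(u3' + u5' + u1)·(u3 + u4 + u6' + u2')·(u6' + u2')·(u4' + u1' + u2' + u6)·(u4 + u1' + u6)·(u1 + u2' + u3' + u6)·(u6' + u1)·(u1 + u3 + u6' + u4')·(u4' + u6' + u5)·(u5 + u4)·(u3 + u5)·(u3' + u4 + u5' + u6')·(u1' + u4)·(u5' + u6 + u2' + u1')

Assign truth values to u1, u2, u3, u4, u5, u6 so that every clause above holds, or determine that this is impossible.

UNSATISFIABLE

Try u5 = 0.
From the singleton clause (u4), u4 = 1.
From the singleton clause (u6'), u6 = 0.
From the singleton clause (u3'), u3 = 0.
But (u3) is also a unit clause — contradiction.
Backtrack on u5: now try u5 = 1.
From the singleton clause (u2'), u2 = 0.
From the singleton clause (u3), u3 = 1.
From the singleton clause (u4), u4 = 1.
But (u4') is also a unit clause — contradiction.
Either choice for u5 ends in contradiction.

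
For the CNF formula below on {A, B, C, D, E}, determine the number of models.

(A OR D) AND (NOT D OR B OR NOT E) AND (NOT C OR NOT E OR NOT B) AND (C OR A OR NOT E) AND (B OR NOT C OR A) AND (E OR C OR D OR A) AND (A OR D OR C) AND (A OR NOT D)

12

There are 2^5 = 32 truth assignments over (A, B, C, D, E).
Split on A. With A = true, the clauses containing A are satisfied and NOT A drops from the rest; 12 of the 2^4 = 16 assignments to the other variables satisfy what remains.
With A = false, by the same count on the reduced clause set, 0 assignments work.
Total: 12 + 0 = 12.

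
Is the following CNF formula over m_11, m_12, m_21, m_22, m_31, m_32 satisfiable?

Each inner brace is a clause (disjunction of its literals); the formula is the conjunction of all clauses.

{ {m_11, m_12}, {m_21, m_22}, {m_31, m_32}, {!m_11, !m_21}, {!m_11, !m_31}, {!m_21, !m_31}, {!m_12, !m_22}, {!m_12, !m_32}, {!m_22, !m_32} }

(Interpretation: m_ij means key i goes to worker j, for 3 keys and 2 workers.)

No

Suppose m_11 = true.
The clause (!m_21) is unit, so m_21 = false.
The clause (m_22) is unit, so m_22 = true.
The clause (!m_31) is unit, so m_31 = false.
The clause (m_32) is unit, so m_32 = true.
Now (!m_32) is unsatisfied and unit — conflict.
That branch fails; take m_11 = false instead.
The clause (m_12) is unit, so m_12 = true.
The clause (!m_22) is unit, so m_22 = false.
The clause (m_21) is unit, so m_21 = true.
The clause (!m_31) is unit, so m_31 = false.
The clause (m_32) is unit, so m_32 = true.
Now (!m_32) is unsatisfied and unit — conflict.
Either choice for m_11 ends in contradiction.
No assignment satisfies every clause.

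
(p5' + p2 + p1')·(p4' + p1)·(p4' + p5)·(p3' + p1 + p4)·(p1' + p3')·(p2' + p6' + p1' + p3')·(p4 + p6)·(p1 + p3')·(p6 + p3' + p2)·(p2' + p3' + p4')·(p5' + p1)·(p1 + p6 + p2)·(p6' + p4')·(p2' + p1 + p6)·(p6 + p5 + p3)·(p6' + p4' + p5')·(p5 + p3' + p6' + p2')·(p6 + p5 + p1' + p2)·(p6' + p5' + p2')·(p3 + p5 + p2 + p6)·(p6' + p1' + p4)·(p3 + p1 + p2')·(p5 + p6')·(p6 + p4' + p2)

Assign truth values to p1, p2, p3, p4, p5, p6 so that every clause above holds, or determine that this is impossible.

p1: 1,  p2: 1,  p3: 0,  p4: 1,  p5: 1,  p6: 0

Case p4 = 1:
The clause (p1) is unit, so p1 = 1.
The clause (p5) is unit, so p5 = 1.
The clause (p2) is unit, so p2 = 1.
The clause (p3') is unit, so p3 = 0.
The clause (p6') is unit, so p6 = 0.
Every clause now holds.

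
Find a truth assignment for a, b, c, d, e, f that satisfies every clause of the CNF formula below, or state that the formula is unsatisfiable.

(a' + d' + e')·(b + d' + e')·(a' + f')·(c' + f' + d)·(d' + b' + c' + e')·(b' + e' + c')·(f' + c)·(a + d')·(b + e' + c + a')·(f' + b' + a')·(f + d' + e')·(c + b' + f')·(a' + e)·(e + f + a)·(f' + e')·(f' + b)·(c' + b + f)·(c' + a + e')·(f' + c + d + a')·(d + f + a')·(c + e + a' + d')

a: 0; b: 1; c: 0; d: 0; e: 1; f: 0

Case a = 0:
(d') alone gives d = 0.
Case c = 0:
(f') alone gives f = 0.
(e) alone gives e = 1.
No clause remains; b is free.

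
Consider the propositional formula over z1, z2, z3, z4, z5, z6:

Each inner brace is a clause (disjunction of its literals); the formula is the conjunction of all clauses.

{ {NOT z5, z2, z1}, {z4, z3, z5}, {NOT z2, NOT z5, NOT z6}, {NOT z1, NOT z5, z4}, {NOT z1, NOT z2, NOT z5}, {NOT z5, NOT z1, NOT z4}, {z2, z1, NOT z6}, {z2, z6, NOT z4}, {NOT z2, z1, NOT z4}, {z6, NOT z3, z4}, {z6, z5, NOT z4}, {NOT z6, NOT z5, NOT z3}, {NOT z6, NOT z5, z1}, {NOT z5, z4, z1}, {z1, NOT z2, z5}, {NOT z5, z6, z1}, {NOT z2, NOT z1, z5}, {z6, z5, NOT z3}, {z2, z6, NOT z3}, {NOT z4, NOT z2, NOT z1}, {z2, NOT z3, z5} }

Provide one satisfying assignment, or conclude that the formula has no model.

Try z5 = false.
Try z4 = true.
From the singleton clause (z6), z6 = true.
Try z2 = false.
From the singleton clause (z1), z1 = true.
From the singleton clause (NOT z3), z3 = false.
This assignment satisfies each clause.

z1: true; z2: false; z3: false; z4: true; z5: false; z6: true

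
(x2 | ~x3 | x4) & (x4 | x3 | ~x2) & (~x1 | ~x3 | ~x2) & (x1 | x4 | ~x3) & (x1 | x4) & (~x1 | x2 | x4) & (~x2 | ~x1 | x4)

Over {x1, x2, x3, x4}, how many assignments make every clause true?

7

There are 2^4 = 16 truth assignments over (x1, x2, x3, x4).
Check each against the 7 clauses (columns in the order x1, x2, x3, x4):
  F F F F  ✗ fails (x1 | x4)
  F F F T  ✓ satisfies all
  F F T F  ✗ fails (x2 | ~x3 | x4)
  F F T T  ✓ satisfies all
  F T F F  ✗ fails (x4 | x3 | ~x2)
  F T F T  ✓ satisfies all
  F T T F  ✗ fails (x1 | x4 | ~x3)
  F T T T  ✓ satisfies all
  T F F F  ✗ fails (~x1 | x2 | x4)
  T F F T  ✓ satisfies all
  T F T F  ✗ fails (x2 | ~x3 | x4)
  T F T T  ✓ satisfies all
  T T F F  ✗ fails (x4 | x3 | ~x2)
  T T F T  ✓ satisfies all
  T T T F  ✗ fails (~x1 | ~x3 | ~x2)
  T T T T  ✗ fails (~x1 | ~x3 | ~x2)
7 of the 16 rows are models.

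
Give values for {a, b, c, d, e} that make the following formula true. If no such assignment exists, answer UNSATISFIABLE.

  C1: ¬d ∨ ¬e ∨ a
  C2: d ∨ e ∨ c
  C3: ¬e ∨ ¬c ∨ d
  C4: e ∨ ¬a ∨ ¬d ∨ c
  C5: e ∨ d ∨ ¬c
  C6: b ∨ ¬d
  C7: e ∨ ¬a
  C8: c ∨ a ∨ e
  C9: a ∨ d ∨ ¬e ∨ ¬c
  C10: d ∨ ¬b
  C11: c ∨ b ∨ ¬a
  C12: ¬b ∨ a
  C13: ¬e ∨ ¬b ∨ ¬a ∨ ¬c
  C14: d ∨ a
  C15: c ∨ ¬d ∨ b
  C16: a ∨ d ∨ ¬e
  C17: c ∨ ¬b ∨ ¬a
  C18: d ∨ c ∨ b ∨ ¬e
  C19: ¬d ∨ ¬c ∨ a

UNSATISFIABLE

Case b = True:
The clause (d) is unit, so d = True.
The clause (a) is unit, so a = True.
The clause (e) is unit, so e = True.
The clause (¬c) is unit, so c = False.
But (c) is also a unit clause — contradiction.
That branch fails; take b = False instead.
The clause (¬d) is unit, so d = False.
The clause (a) is unit, so a = True.
The clause (e) is unit, so e = True.
The clause (¬c) is unit, so c = False.
But (c) is also a unit clause — contradiction.
Both values of b lead to a conflict.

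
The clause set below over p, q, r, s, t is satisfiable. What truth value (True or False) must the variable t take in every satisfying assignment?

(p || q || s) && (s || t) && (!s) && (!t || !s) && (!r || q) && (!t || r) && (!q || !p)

True

Suppose t = false.
The clause (s) is unit, so s = true.
That conflicts with the unit clause (!s).
So every satisfying assignment has t = True.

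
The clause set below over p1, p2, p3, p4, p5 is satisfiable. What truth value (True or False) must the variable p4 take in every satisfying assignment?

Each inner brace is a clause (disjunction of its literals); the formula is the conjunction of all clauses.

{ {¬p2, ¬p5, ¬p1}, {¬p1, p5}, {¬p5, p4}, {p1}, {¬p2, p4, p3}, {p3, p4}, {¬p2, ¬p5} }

True

Suppose p4 = False.
Unit clause (¬p5) forces p5 = False.
Unit clause (¬p1) forces p1 = False.
Now (p1) is unsatisfied and unit — conflict.
So every satisfying assignment has p4 = True.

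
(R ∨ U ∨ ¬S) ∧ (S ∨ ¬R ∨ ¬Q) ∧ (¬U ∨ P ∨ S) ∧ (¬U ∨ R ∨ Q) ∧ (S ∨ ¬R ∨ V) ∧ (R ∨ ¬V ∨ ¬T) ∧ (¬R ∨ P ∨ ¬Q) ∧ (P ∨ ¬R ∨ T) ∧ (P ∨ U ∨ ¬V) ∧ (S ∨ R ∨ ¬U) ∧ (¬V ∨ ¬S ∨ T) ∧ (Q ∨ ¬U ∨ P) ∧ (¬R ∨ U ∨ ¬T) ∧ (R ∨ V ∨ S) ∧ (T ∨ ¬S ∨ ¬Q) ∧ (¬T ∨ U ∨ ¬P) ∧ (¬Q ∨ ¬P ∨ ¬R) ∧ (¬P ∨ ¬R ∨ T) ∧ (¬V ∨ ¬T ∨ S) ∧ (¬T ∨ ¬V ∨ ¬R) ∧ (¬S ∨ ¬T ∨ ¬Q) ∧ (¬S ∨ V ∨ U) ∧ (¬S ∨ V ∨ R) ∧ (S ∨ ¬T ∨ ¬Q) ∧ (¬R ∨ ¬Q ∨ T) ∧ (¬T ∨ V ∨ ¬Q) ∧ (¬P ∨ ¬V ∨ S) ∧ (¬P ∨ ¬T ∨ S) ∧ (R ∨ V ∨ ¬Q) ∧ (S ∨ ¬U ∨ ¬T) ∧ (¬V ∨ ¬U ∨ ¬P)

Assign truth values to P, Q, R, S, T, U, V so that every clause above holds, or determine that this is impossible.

P ↦ True, Q ↦ False, R ↦ True, S ↦ True, T ↦ True, U ↦ True, V ↦ False

Case R = True:
Case S = True:
Case P = True:
From the singleton clause (¬Q), Q = False.
From the singleton clause (T), T = True.
From the singleton clause (U), U = True.
From the singleton clause (¬V), V = False.
Every clause now holds.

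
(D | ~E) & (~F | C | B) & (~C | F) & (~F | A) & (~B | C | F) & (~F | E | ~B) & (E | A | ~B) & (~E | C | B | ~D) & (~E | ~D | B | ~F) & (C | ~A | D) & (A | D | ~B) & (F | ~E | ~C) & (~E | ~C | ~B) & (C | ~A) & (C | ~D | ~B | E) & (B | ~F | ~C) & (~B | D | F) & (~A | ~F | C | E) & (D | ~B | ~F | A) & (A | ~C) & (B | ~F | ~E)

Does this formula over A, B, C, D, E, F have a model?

Branch on D: set D = 0.
(~E) alone gives E = 0.
Branch on C: set C = 0.
(~A) alone gives A = 0.
(~F) alone gives F = 0.
(~B) alone gives B = 0.
Every clause now holds.
A satisfying assignment: A: 0, B: 0, C: 0, D: 0, E: 0, F: 0.

Yes, satisfiable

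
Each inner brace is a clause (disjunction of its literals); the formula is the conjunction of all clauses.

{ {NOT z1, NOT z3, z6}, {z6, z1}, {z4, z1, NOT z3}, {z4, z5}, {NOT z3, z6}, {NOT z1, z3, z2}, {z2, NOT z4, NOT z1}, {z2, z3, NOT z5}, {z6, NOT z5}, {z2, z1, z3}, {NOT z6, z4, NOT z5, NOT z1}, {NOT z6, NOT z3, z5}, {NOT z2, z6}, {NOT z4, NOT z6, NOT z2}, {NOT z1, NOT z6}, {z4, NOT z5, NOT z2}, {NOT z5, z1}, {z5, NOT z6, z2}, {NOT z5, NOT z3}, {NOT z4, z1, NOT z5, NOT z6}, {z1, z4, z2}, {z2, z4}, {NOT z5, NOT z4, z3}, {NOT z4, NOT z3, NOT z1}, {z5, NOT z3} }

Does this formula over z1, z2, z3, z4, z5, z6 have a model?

Suppose z6 = true.
Unit clause (NOT z1) forces z1 = false.
Unit clause (NOT z5) forces z5 = false.
Unit clause (z4) forces z4 = true.
Unit clause (NOT z3) forces z3 = false.
Unit clause (z2) forces z2 = true.
That conflicts with the unit clause (NOT z2).
That branch fails; take z6 = false instead.
Unit clause (z1) forces z1 = true.
Unit clause (NOT z3) forces z3 = false.
Unit clause (z2) forces z2 = true.
That conflicts with the unit clause (NOT z2).
Both values of z6 lead to a conflict.
No assignment satisfies every clause.

Unsatisfiable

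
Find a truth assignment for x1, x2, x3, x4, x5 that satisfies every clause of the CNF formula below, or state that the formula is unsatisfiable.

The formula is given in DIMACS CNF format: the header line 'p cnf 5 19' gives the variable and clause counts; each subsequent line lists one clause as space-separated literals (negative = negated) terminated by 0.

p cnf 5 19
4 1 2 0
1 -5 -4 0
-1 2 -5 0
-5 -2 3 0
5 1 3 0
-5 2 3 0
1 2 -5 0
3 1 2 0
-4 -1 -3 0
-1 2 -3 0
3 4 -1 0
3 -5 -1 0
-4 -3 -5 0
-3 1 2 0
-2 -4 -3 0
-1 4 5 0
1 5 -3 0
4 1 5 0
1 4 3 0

x1=False,  x2=True,  x3=True,  x4=False,  x5=True

Try x4 = False.
Try x1 = False.
From the singleton clause (x2), x2 = True.
From the singleton clause (x5), x5 = True.
From the singleton clause (x3), x3 = True.
This assignment satisfies each clause.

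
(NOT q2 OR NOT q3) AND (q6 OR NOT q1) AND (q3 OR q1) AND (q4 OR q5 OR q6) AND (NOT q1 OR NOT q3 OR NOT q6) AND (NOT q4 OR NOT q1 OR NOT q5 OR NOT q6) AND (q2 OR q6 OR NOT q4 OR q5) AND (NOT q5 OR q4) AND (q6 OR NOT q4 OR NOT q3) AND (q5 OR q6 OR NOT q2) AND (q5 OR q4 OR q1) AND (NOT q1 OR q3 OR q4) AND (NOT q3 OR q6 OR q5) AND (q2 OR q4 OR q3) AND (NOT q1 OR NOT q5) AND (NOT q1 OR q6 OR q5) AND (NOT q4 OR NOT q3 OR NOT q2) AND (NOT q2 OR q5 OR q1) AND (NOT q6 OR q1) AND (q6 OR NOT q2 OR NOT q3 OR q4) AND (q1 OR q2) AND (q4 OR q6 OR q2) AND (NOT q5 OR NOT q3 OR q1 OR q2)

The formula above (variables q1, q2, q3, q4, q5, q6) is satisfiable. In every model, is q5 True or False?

False

Suppose q5 = true.
The clause (q4) is unit, so q4 = true.
The clause (NOT q1) is unit, so q1 = false.
The clause (q3) is unit, so q3 = true.
The clause (NOT q2) is unit, so q2 = false.
That conflicts with the unit clause (q2).
So every satisfying assignment has q5 = False.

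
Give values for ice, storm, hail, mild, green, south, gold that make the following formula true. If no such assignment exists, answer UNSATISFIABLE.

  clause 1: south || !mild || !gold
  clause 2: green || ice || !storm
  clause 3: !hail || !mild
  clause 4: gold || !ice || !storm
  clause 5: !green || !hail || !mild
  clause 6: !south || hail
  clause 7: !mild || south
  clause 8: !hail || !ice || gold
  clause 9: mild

UNSATISFIABLE

The clause (mild) is unit, so mild = true.
The clause (!hail) is unit, so hail = false.
The clause (!south) is unit, so south = false.
That conflicts with the unit clause (south).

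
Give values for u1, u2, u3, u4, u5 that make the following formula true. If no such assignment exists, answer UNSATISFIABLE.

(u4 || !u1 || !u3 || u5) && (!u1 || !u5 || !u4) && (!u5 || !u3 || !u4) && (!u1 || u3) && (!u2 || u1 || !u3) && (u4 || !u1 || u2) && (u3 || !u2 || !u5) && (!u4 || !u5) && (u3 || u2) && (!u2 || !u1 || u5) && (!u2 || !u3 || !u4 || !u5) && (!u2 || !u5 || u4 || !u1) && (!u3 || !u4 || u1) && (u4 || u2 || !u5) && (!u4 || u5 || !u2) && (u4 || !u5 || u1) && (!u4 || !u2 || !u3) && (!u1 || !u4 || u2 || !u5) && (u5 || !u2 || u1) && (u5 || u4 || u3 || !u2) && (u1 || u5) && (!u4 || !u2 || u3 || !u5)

u1 ↦ true; u2 ↦ false; u3 ↦ true; u4 ↦ true; u5 ↦ false

Case u1 = true:
(u3) alone gives u3 = true.
Case u4 = true:
(!u5) alone gives u5 = false.
(!u2) alone gives u2 = false.
This assignment satisfies each clause.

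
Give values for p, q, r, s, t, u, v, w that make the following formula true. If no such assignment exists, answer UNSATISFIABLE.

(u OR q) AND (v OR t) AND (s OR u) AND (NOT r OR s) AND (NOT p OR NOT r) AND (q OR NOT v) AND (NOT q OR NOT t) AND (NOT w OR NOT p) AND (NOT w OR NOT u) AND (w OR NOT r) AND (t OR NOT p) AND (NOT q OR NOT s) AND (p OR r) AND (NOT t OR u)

p=true, q=false, r=false, s=true, t=true, u=true, v=false, w=false

Try u = true.
From the singleton clause (NOT w), w = false.
From the singleton clause (NOT r), r = false.
From the singleton clause (p), p = true.
From the singleton clause (t), t = true.
From the singleton clause (NOT q), q = false.
From the singleton clause (NOT v), v = false.
Every clause is now satisfied; s is unconstrained.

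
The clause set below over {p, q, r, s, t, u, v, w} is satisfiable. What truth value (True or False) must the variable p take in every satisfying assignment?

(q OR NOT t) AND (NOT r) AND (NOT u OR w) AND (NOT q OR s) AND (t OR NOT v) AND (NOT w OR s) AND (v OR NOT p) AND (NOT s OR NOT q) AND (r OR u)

Suppose p = true.
The clause (NOT r) is unit, so r = false.
The clause (v) is unit, so v = true.
The clause (t) is unit, so t = true.
The clause (q) is unit, so q = true.
The clause (s) is unit, so s = true.
But (NOT s) is also a unit clause — contradiction.
So every satisfying assignment has p = False.

False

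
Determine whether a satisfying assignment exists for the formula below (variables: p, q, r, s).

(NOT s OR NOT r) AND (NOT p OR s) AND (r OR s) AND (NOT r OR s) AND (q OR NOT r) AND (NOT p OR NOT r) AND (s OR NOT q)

Suppose s = true.
(NOT r) alone gives r = false.
Every clause is now satisfied; p, q are unconstrained.
A satisfying assignment: p=false; q=true; r=false; s=true.

Satisfiable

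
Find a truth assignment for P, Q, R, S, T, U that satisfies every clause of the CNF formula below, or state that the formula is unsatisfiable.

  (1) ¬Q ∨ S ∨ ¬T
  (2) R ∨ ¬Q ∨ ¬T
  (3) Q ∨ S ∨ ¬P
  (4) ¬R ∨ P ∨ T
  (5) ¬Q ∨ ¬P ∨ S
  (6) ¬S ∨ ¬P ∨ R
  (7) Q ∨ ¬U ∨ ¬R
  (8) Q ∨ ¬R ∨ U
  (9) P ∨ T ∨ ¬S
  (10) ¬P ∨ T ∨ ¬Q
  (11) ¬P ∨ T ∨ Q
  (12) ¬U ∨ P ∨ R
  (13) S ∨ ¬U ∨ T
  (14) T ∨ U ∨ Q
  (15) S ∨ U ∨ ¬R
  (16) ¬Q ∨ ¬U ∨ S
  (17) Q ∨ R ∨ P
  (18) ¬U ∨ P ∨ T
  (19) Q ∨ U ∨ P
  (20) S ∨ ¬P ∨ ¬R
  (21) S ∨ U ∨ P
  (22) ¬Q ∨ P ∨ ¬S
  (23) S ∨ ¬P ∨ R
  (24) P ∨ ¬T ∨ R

Case Q = True:
Case S = True:
The clause (P) is unit, so P = True.
The clause (R) is unit, so R = True.
The clause (T) is unit, so T = True.
Every clause is now satisfied; U is unconstrained.

P=True,  Q=True,  R=True,  S=True,  T=True,  U=False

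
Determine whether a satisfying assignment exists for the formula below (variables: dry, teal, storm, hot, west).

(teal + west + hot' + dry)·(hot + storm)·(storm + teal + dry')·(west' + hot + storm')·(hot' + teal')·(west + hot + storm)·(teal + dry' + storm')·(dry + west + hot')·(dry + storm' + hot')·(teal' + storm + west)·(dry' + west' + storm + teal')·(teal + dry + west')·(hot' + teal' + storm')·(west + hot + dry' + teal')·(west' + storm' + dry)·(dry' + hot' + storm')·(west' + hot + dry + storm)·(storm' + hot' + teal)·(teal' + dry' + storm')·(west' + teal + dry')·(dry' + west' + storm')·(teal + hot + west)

Branch on hot: set hot = 0.
The clause (storm) is unit, so storm = 1.
The clause (west') is unit, so west = 0.
The clause (teal) is unit, so teal = 1.
The clause (dry') is unit, so dry = 0.
Every clause now holds.
A satisfying assignment: dry ↦ 0,  teal ↦ 1,  storm ↦ 1,  hot ↦ 0,  west ↦ 0.

Yes, satisfiable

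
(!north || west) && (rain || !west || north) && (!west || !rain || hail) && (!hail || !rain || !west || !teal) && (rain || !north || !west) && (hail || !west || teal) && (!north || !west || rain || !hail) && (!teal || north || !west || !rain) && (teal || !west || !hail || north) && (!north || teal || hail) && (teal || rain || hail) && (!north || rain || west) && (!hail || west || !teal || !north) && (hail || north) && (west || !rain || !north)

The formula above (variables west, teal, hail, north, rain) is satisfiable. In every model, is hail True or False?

True

Suppose hail = false.
From the singleton clause (north), north = true.
From the singleton clause (west), west = true.
From the singleton clause (!rain), rain = false.
Now (rain) is unsatisfied and unit — conflict.
So every satisfying assignment has hail = True.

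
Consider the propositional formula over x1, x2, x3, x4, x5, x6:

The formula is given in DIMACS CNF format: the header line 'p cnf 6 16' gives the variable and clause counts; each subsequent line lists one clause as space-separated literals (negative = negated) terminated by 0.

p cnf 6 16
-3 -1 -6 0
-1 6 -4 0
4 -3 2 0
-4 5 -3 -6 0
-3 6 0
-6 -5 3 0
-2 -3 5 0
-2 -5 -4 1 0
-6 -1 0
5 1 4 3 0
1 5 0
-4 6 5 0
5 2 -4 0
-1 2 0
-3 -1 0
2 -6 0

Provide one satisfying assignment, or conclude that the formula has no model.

x1: False; x2: False; x3: False; x4: True; x5: True; x6: False

Branch on x3: set x3 = False.
Branch on x6: set x6 = False.
Branch on x1: set x1 = False.
The clause (x5) is unit, so x5 = True.
Branch on x2: set x2 = False.
Every clause is now satisfied; x4 is unconstrained.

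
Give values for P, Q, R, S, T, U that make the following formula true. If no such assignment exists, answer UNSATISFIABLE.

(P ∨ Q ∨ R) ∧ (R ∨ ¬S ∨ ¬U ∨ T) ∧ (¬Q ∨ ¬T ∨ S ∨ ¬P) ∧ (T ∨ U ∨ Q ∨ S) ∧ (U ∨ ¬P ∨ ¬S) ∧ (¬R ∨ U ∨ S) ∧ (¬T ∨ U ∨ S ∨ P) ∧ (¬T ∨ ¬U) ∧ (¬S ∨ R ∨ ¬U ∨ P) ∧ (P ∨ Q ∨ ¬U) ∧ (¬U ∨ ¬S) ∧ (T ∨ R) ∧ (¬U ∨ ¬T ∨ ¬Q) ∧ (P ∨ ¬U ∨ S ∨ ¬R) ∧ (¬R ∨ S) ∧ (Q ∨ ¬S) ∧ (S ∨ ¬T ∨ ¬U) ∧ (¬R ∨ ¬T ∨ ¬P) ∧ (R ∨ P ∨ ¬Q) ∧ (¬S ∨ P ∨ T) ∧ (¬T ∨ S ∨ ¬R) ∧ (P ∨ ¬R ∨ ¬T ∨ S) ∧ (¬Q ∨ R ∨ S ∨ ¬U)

P ↦ True, Q ↦ False, R ↦ False, S ↦ False, T ↦ True, U ↦ False

Suppose T = True.
Unit clause (¬U) forces U = False.
Suppose P = True.
Unit clause (¬S) forces S = False.
Unit clause (¬Q) forces Q = False.
Unit clause (¬R) forces R = False.
Every clause now holds.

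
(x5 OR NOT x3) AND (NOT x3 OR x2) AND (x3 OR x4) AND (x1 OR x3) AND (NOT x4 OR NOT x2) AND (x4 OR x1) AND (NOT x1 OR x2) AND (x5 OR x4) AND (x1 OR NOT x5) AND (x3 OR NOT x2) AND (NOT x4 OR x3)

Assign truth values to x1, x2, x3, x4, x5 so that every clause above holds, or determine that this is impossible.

x1=true; x2=true; x3=true; x4=false; x5=true

Case x5 = true:
Unit clause (x1) forces x1 = true.
Unit clause (x2) forces x2 = true.
Unit clause (NOT x4) forces x4 = false.
Unit clause (x3) forces x3 = true.
Every clause now holds.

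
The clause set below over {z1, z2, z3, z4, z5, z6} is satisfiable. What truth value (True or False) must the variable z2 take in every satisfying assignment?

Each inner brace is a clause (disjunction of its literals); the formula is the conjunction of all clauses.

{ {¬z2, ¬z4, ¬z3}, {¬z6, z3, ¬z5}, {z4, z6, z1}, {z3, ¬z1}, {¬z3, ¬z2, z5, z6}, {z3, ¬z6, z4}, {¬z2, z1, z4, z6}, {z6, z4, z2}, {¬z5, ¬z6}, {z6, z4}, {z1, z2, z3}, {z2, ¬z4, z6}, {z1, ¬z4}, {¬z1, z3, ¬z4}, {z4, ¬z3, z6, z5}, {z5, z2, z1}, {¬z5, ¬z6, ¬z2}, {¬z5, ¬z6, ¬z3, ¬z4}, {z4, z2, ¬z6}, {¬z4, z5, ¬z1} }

Suppose z2 = False.
Try z3 = True.
Try z6 = True.
Unit clause (¬z5) forces z5 = False.
Unit clause (z1) forces z1 = True.
Unit clause (z4) forces z4 = True.
Now (¬z4) is unsatisfied and unit — conflict.
That branch fails; take z6 = False instead.
Unit clause (z4) forces z4 = True.
Now (¬z4) is unsatisfied and unit — conflict.
Both values of z6 lead to a conflict.
That branch fails; take z3 = False instead.
Unit clause (¬z1) forces z1 = False.
Now (z1) is unsatisfied and unit — conflict.
Both values of z3 lead to a conflict.
So every satisfying assignment has z2 = True.

True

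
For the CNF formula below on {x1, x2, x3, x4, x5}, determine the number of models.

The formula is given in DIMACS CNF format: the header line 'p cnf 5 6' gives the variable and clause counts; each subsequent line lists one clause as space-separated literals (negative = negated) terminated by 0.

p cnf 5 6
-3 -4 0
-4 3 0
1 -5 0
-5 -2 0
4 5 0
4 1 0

2

There are 2^5 = 32 truth assignments over (x1, x2, x3, x4, x5).
Split on x1. With x1 = True, the clauses containing x1 are satisfied and ¬x1 drops from the rest; 2 of the 2^4 = 16 assignments to the other variables satisfy what remains.
With x1 = False, by the same count on the reduced clause set, 0 assignments work.
(One model: x1=T, x2=F, x3=F, x4=F, x5=T.)
Total: 2 + 0 = 2.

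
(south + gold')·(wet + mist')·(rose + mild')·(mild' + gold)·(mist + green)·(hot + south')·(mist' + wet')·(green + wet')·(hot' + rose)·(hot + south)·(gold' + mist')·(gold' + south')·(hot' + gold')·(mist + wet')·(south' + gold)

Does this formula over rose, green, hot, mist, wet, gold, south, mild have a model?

Satisfiable

Branch on south: set south = 0.
The clause (gold') is unit, so gold = 0.
The clause (mild') is unit, so mild = 0.
The clause (hot) is unit, so hot = 1.
The clause (rose) is unit, so rose = 1.
Branch on wet: set wet = 0.
The clause (mist') is unit, so mist = 0.
The clause (green) is unit, so green = 1.
All clauses are satisfied.
A satisfying assignment: rose: 1,  green: 1,  hot: 1,  mist: 0,  wet: 0,  gold: 0,  south: 0,  mild: 0.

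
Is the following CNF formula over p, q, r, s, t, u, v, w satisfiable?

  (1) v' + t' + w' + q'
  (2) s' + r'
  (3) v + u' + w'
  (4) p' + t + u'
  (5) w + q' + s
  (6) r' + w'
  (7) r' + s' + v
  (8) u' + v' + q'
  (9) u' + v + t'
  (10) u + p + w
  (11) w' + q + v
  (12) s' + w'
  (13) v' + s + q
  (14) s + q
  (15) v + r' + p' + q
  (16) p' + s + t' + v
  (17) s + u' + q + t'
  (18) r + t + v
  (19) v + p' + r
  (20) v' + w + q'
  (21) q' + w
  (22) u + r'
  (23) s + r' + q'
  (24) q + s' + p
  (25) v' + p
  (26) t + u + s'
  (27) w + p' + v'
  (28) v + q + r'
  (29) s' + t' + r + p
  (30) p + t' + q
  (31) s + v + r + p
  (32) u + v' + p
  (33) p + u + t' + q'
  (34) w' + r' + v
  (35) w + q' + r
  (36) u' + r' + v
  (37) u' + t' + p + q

Case s = 0:
(q) alone gives q = 1.
(w) alone gives w = 1.
(r') alone gives r = 0.
Case v = 1:
(t') alone gives t = 0.
(u') alone gives u = 0.
(p) alone gives p = 1.
All clauses are satisfied.
A satisfying assignment: p=1,  q=1,  r=0,  s=0,  t=0,  u=0,  v=1,  w=1.

Yes, satisfiable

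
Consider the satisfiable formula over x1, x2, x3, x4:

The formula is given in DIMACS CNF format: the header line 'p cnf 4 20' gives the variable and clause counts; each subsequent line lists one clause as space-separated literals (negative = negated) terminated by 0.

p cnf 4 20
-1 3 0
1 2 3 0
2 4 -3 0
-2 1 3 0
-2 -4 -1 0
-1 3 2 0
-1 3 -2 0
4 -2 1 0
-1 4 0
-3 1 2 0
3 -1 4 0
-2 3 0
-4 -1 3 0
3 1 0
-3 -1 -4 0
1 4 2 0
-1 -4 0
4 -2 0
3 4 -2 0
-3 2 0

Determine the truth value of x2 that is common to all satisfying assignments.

Suppose x2 = False.
Unit clause (¬x3) forces x3 = False.
Unit clause (¬x1) forces x1 = False.
Now (x1) is unsatisfied and unit — conflict.
So every satisfying assignment has x2 = True.

True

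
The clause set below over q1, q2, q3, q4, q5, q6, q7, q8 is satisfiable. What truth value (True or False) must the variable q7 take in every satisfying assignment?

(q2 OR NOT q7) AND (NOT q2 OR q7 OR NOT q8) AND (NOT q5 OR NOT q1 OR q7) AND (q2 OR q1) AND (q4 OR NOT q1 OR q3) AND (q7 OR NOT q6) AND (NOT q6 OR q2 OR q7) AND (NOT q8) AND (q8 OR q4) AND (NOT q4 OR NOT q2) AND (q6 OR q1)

False

Suppose q7 = true.
Unit clause (q2) forces q2 = true.
Unit clause (NOT q8) forces q8 = false.
Unit clause (q4) forces q4 = true.
That conflicts with the unit clause (NOT q4).
So every satisfying assignment has q7 = False.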